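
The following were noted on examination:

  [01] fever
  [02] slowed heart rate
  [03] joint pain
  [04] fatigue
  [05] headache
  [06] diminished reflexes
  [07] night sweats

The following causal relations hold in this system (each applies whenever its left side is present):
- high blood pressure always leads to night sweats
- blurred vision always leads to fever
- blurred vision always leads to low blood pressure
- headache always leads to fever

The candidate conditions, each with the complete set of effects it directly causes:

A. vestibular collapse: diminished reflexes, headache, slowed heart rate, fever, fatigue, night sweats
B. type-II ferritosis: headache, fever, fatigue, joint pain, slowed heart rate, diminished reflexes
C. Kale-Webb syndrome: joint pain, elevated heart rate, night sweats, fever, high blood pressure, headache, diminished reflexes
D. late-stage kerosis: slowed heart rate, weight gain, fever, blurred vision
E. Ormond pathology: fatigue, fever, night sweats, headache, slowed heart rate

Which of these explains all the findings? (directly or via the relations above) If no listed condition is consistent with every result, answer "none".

Checking each candidate against the observations:
(A) vestibular collapse — does not account for joint pain
(B) type-II ferritosis — fever ✓; slowed heart rate ✓; joint pain ✓; fatigue ✓; headache ✓; diminished reflexes ✓; night sweats ✗
(C) Kale-Webb syndrome — fails on slowed heart rate, fatigue (predicts elevated heart rate, not slowed heart rate)
(D) late-stage kerosis — fever ✓; slowed heart rate ✓; joint pain ✗; fatigue ✗; headache ✗; diminished reflexes ✗; night sweats ✗
(E) Ormond pathology — does not account for joint pain, diminished reflexes
Every candidate fails on at least one observation.

none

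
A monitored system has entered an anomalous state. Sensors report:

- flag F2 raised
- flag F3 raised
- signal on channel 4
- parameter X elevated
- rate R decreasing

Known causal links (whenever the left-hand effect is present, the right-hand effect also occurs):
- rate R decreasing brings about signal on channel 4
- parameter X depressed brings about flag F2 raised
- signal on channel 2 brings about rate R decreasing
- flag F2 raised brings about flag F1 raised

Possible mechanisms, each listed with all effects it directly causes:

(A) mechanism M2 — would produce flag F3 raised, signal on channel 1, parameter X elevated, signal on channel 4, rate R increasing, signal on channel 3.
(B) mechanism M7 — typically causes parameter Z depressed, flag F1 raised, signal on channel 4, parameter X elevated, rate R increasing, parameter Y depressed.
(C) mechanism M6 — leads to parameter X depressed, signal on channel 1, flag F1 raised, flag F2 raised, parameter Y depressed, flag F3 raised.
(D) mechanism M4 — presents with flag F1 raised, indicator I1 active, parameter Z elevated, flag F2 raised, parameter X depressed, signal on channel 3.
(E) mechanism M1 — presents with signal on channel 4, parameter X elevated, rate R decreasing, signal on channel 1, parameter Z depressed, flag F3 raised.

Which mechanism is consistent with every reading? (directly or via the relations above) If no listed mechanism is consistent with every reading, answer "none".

none

Checking each candidate against the observations:
(A) mechanism M2 — flag F2 raised ✗; flag F3 raised ✓; signal on channel 4 ✓; parameter X elevated ✓; rate R decreasing ✗
(B) mechanism M7 — fails on flag F2 raised, flag F3 raised, rate R decreasing (predicts rate R increasing, not rate R decreasing)
(C) mechanism M6 — fails on signal on channel 4, parameter X elevated, rate R decreasing (predicts parameter X depressed, not parameter X elevated)
(D) mechanism M4 — fails on flag F3 raised, signal on channel 4, parameter X elevated, rate R decreasing (predicts parameter X depressed, not parameter X elevated)
(E) mechanism M1 — flag F2 raised ✗; flag F3 raised ✓; signal on channel 4 ✓; parameter X elevated ✓; rate R decreasing ✓
No candidate is consistent with all observations.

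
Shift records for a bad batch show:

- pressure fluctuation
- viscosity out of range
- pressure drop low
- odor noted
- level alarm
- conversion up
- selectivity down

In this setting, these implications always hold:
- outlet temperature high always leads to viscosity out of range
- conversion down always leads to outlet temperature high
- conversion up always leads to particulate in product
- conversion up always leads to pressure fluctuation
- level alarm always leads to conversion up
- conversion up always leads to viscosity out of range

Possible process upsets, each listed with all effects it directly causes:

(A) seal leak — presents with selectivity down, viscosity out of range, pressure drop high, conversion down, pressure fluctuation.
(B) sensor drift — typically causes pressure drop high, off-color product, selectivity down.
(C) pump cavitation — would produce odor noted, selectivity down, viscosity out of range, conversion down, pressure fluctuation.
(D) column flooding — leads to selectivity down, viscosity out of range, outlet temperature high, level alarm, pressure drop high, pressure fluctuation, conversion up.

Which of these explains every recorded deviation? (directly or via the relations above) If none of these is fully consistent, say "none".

Per-candidate check:
(A) seal leak — pressure fluctuation ✓; viscosity out of range ✓; pressure drop low ✗; odor noted ✗; level alarm ✗; conversion up ✗; selectivity down ✓
(B) sensor drift — fails on pressure fluctuation, viscosity out of range, pressure drop low, odor noted, level alarm, conversion up (predicts pressure drop high, not pressure drop low)
(C) pump cavitation — fails on pressure drop low, level alarm, conversion up (predicts conversion down, not conversion up)
(D) column flooding — pressure fluctuation ✓; viscosity out of range ✓; pressure drop low ✗; odor noted ✗; level alarm ✓; conversion up ✓; selectivity down ✓
No candidate is consistent with all observations.

none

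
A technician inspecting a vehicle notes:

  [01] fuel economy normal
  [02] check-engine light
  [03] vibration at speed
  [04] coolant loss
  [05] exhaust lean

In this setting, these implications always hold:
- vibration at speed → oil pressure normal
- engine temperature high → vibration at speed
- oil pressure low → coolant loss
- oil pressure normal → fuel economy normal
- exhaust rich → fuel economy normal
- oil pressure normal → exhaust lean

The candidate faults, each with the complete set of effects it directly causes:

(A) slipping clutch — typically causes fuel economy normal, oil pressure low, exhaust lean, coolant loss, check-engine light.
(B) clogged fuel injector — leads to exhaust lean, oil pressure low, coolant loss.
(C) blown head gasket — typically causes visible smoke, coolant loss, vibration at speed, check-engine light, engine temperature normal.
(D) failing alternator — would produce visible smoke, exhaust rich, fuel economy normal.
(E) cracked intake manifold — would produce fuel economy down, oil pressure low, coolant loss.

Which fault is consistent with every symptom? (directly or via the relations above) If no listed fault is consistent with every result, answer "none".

Per-candidate check:
(A) slipping clutch — does not account for vibration at speed
(B) clogged fuel injector — fuel economy normal ✗; check-engine light ✗; vibration at speed ✗; coolant loss ✓; exhaust lean ✓
(C) blown head gasket — fuel economy normal ✓ (by vibration at speed → oil pressure normal → fuel economy normal); check-engine light ✓; vibration at speed ✓; coolant loss ✓; exhaust lean ✓ (by vibration at speed → oil pressure normal → exhaust lean)
(D) failing alternator — fails on check-engine light, vibration at speed, coolant loss, exhaust lean (predicts exhaust rich, not exhaust lean)
(E) cracked intake manifold — fails on fuel economy normal, check-engine light, vibration at speed, exhaust lean (predicts fuel economy down, not fuel economy normal)
(C) is the only candidate with no mismatches.

C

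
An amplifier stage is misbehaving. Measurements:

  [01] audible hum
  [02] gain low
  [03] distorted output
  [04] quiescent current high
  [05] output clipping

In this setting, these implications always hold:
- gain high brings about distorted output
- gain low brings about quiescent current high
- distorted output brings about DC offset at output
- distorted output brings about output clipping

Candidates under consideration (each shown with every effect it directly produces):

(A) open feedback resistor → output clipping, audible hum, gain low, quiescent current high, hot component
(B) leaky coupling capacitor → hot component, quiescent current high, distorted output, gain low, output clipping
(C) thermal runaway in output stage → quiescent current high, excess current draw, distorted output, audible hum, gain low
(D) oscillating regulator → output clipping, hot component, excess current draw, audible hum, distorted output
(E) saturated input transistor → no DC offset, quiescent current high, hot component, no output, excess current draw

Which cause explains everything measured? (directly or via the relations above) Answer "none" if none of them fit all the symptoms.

C

Per-candidate check:
(A) open feedback resistor — audible hum ✓; gain low ✓; distorted output ✗; quiescent current high ✓; output clipping ✓
(B) leaky coupling capacitor — does not account for audible hum
(C) thermal runaway in output stage — accounts for every observation (output clipping via distorted output → output clipping)
(D) oscillating regulator — does not account for gain low, quiescent current high
(E) saturated input transistor — audible hum ✗; gain low ✗; distorted output ✗; quiescent current high ✓; output clipping ✗
(C) alone accounts for all the evidence.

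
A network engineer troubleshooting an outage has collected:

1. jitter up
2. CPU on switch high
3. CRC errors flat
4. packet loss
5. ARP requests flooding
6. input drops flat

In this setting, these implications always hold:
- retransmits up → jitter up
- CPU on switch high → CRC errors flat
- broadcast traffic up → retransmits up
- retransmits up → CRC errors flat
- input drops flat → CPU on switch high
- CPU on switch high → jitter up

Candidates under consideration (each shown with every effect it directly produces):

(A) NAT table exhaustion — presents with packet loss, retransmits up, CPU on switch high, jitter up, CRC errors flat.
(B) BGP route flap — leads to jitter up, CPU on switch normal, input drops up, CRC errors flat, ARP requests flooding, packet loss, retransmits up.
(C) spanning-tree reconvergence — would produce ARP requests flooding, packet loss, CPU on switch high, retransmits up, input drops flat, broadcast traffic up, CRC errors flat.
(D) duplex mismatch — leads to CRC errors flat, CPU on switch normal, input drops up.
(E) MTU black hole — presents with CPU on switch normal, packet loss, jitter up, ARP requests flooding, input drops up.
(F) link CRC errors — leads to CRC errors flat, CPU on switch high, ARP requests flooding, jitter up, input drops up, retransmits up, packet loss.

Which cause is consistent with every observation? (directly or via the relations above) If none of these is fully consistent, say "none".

C

Checking each candidate against the observations:
(A) NAT table exhaustion — does not account for ARP requests flooding, input drops flat
(B) BGP route flap — fails on CPU on switch high, input drops flat (predicts CPU on switch normal, not CPU on switch high; predicts input drops up, not input drops flat)
(C) spanning-tree reconvergence — jitter up ✓ (through CPU on switch high → jitter up); CPU on switch high ✓; CRC errors flat ✓; packet loss ✓; ARP requests flooding ✓; input drops flat ✓
(D) duplex mismatch — fails on jitter up, CPU on switch high, packet loss, ARP requests flooding, input drops flat (predicts CPU on switch normal, not CPU on switch high; predicts input drops up, not input drops flat)
(E) MTU black hole — jitter up ✓; CPU on switch high ✗; CRC errors flat ✗; packet loss ✓; ARP requests flooding ✓; input drops flat ✗
(F) link CRC errors — fails on input drops flat (predicts input drops up, not input drops flat)
Only (C) is consistent with every observation.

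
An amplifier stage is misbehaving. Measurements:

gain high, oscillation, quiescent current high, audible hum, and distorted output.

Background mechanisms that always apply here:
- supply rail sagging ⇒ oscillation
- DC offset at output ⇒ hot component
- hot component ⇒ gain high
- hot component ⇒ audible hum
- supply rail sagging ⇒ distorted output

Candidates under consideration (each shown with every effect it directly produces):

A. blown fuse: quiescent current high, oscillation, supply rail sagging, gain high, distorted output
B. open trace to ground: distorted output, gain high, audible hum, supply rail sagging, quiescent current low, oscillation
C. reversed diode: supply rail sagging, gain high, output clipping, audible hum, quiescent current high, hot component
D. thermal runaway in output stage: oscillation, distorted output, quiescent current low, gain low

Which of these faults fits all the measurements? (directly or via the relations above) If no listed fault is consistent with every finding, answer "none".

Checking each candidate against the observations:
(A) blown fuse — does not account for audible hum
(B) open trace to ground — gain high +; oscillation +; quiescent current high -; audible hum +; distorted output +
(C) reversed diode — accounts for every observation (oscillation by supply rail sagging → oscillation)
(D) thermal runaway in output stage — gain high -; oscillation +; quiescent current high -; audible hum -; distorted output +
Only (C) is consistent with every observation.

C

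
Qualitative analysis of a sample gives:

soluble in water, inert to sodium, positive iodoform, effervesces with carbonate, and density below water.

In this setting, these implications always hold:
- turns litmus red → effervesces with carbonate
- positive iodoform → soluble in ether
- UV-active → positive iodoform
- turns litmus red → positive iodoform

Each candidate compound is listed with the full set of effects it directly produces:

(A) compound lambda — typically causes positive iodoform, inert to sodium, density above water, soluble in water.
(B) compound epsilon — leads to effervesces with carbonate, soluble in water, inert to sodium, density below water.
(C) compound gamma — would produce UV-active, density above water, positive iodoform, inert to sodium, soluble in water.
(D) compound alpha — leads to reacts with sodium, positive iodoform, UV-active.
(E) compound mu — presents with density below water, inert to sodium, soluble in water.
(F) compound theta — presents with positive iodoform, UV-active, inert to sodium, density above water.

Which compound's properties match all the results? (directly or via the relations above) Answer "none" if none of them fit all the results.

For each candidate, compare predicted effects to what was observed:
(A) compound lambda — soluble in water yes; inert to sodium yes; positive iodoform yes; effervesces with carbonate NO; density below water NO
(B) compound epsilon — does not account for positive iodoform
(C) compound gamma — fails on effervesces with carbonate, density below water (predicts density above water, not density below water)
(D) compound alpha — fails on soluble in water, inert to sodium, effervesces with carbonate, density below water (predicts reacts with sodium, not inert to sodium)
(E) compound mu — soluble in water yes; inert to sodium yes; positive iodoform NO; effervesces with carbonate NO; density below water yes
(F) compound theta — soluble in water NO; inert to sodium yes; positive iodoform yes; effervesces with carbonate NO; density below water NO
Every candidate fails on at least one observation.

none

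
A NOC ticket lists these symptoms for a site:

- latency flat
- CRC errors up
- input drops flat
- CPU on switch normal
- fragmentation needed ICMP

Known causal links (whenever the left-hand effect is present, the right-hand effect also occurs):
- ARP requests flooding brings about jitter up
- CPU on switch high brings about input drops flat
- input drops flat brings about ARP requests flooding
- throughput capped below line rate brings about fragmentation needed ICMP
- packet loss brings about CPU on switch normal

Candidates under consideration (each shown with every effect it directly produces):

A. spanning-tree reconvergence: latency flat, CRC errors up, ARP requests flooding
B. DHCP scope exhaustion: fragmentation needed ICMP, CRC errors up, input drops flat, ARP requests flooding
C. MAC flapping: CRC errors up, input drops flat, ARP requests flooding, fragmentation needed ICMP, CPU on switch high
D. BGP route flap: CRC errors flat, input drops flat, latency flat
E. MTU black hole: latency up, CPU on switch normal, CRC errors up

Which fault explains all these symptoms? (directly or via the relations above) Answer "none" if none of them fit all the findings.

Checking each candidate against the observations:
(A) spanning-tree reconvergence — does not account for input drops flat, CPU on switch normal, fragmentation needed ICMP
(B) DHCP scope exhaustion — latency flat ✗; CRC errors up ✓; input drops flat ✓; CPU on switch normal ✗; fragmentation needed ICMP ✓
(C) MAC flapping — fails on latency flat, CPU on switch normal (predicts CPU on switch high, not CPU on switch normal)
(D) BGP route flap — fails on CRC errors up, CPU on switch normal, fragmentation needed ICMP (predicts CRC errors flat, not CRC errors up)
(E) MTU black hole — latency flat ✗; CRC errors up ✓; input drops flat ✗; CPU on switch normal ✓; fragmentation needed ICMP ✗
Every candidate fails on at least one observation.

none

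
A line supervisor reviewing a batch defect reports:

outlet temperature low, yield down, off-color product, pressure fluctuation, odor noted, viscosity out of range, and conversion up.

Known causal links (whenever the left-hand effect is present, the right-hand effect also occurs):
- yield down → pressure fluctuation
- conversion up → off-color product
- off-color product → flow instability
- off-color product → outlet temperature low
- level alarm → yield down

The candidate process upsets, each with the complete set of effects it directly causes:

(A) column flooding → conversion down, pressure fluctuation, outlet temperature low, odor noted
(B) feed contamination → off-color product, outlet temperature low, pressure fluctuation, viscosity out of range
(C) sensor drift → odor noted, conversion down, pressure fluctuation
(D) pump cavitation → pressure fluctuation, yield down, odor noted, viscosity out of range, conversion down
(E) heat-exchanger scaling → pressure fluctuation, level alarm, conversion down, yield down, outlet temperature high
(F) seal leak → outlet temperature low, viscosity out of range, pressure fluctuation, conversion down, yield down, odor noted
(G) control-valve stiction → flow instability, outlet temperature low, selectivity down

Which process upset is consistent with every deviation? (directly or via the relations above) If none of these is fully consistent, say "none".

none

Checking each candidate against the observations:
(A) column flooding — fails on yield down, off-color product, viscosity out of range, conversion up (predicts conversion down, not conversion up)
(B) feed contamination — does not account for yield down, odor noted, conversion up
(C) sensor drift — outlet temperature low miss; yield down miss; off-color product miss; pressure fluctuation match; odor noted match; viscosity out of range miss; conversion up miss
(D) pump cavitation — fails on outlet temperature low, off-color product, conversion up (predicts conversion down, not conversion up)
(E) heat-exchanger scaling — outlet temperature low miss; yield down match; off-color product miss; pressure fluctuation match; odor noted miss; viscosity out of range miss; conversion up miss
(F) seal leak — outlet temperature low match; yield down match; off-color product miss; pressure fluctuation match; odor noted match; viscosity out of range match; conversion up miss
(G) control-valve stiction — outlet temperature low match; yield down miss; off-color product miss; pressure fluctuation miss; odor noted miss; viscosity out of range miss; conversion up miss
No candidate is consistent with all observations.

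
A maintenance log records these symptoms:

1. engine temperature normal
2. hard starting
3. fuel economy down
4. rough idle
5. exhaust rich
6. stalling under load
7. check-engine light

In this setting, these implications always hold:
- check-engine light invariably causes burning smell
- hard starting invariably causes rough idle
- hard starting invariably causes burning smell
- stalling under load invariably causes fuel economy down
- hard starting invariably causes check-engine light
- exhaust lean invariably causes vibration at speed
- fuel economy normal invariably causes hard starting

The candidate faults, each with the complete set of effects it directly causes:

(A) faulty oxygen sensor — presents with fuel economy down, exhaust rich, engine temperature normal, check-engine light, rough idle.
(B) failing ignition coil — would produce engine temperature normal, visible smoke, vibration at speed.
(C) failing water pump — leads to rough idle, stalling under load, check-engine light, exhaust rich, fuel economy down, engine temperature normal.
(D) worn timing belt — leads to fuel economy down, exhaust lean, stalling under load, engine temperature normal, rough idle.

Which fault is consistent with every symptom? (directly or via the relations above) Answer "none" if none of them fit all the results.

none

Checking each candidate against the observations:
(A) faulty oxygen sensor — engine temperature normal yes; hard starting NO; fuel economy down yes; rough idle yes; exhaust rich yes; stalling under load NO; check-engine light yes
(B) failing ignition coil — does not account for hard starting, fuel economy down, rough idle, exhaust rich, stalling under load, check-engine light
(C) failing water pump — does not account for hard starting
(D) worn timing belt — engine temperature normal yes; hard starting NO; fuel economy down yes; rough idle yes; exhaust rich NO; stalling under load yes; check-engine light NO
No candidate is consistent with all observations.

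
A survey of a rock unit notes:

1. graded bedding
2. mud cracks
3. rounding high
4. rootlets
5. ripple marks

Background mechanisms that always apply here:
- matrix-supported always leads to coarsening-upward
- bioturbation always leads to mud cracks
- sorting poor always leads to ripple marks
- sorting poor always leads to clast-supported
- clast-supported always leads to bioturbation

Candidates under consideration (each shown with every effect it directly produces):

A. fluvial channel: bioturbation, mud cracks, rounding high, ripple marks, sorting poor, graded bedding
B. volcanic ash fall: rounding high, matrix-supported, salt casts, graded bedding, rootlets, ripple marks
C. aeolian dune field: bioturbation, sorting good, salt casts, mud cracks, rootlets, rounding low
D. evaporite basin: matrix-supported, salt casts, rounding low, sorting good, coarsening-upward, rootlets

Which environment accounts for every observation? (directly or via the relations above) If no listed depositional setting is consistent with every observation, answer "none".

Checking each candidate against the observations:
(A) fluvial channel — graded bedding ✓; mud cracks ✓; rounding high ✓; rootlets ✗; ripple marks ✓
(B) volcanic ash fall — graded bedding ✓; mud cracks ✗; rounding high ✓; rootlets ✓; ripple marks ✓
(C) aeolian dune field — fails on graded bedding, rounding high, ripple marks (predicts rounding low, not rounding high)
(D) evaporite basin — graded bedding ✗; mud cracks ✗; rounding high ✗; rootlets ✓; ripple marks ✗
Every candidate fails on at least one observation.

none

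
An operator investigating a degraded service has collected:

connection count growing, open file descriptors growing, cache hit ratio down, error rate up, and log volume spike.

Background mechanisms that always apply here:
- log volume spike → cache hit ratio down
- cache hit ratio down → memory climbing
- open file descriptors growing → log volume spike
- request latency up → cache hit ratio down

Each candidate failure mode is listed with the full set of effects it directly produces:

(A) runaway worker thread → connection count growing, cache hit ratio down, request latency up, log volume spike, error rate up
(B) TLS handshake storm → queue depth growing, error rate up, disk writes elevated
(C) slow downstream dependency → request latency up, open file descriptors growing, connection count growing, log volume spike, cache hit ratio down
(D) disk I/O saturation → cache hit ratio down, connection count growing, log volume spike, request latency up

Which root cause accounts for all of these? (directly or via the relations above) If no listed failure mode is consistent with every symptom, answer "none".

none

Per-candidate check:
(A) runaway worker thread — does not account for open file descriptors growing
(B) TLS handshake storm — connection count growing miss; open file descriptors growing miss; cache hit ratio down miss; error rate up match; log volume spike miss
(C) slow downstream dependency — connection count growing match; open file descriptors growing match; cache hit ratio down match; error rate up miss; log volume spike match
(D) disk I/O saturation — connection count growing match; open file descriptors growing miss; cache hit ratio down match; error rate up miss; log volume spike match
Every candidate fails on at least one observation.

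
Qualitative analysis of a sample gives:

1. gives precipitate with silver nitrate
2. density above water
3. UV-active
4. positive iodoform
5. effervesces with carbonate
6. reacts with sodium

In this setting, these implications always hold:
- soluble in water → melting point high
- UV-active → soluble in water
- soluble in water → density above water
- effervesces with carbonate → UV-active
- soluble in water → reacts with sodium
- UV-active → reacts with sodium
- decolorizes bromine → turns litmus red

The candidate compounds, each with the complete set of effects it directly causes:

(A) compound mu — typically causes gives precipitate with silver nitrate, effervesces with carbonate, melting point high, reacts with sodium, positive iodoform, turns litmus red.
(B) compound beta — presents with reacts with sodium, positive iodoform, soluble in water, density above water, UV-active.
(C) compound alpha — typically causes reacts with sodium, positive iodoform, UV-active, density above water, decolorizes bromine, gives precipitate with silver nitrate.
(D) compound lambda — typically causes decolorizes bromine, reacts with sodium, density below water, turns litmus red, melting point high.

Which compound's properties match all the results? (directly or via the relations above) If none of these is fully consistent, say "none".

A

For each candidate, compare predicted effects to what was observed:
(A) compound mu — gives precipitate with silver nitrate ✓; density above water ✓ (via effervesces with carbonate → UV-active → soluble in water → density above water); UV-active ✓ (via effervesces with carbonate → UV-active); positive iodoform ✓; effervesces with carbonate ✓; reacts with sodium ✓
(B) compound beta — gives precipitate with silver nitrate ✗; density above water ✓; UV-active ✓; positive iodoform ✓; effervesces with carbonate ✗; reacts with sodium ✓
(C) compound alpha — does not account for effervesces with carbonate
(D) compound lambda — fails on gives precipitate with silver nitrate, density above water, UV-active, positive iodoform, effervesces with carbonate (predicts density below water, not density above water)
(A) alone accounts for all the evidence.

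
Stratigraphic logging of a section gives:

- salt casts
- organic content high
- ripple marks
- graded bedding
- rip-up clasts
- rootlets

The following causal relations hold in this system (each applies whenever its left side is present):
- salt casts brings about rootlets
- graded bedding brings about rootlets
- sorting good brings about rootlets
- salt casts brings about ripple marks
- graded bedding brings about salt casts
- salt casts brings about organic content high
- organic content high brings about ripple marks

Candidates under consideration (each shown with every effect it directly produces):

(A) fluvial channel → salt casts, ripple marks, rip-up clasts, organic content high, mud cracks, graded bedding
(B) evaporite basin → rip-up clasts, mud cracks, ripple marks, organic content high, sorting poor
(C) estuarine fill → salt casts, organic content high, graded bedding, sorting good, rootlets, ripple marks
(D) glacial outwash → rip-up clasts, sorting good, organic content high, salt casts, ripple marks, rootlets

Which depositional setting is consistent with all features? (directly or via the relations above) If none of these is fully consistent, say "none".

A

For each candidate, compare predicted effects to what was observed:
(A) fluvial channel — salt casts +; organic content high +; ripple marks +; graded bedding +; rip-up clasts +; rootlets + (by salt casts → rootlets)
(B) evaporite basin — salt casts -; organic content high +; ripple marks +; graded bedding -; rip-up clasts +; rootlets -
(C) estuarine fill — salt casts +; organic content high +; ripple marks +; graded bedding +; rip-up clasts -; rootlets +
(D) glacial outwash — salt casts +; organic content high +; ripple marks +; graded bedding -; rip-up clasts +; rootlets +
Only (A) is consistent with every observation.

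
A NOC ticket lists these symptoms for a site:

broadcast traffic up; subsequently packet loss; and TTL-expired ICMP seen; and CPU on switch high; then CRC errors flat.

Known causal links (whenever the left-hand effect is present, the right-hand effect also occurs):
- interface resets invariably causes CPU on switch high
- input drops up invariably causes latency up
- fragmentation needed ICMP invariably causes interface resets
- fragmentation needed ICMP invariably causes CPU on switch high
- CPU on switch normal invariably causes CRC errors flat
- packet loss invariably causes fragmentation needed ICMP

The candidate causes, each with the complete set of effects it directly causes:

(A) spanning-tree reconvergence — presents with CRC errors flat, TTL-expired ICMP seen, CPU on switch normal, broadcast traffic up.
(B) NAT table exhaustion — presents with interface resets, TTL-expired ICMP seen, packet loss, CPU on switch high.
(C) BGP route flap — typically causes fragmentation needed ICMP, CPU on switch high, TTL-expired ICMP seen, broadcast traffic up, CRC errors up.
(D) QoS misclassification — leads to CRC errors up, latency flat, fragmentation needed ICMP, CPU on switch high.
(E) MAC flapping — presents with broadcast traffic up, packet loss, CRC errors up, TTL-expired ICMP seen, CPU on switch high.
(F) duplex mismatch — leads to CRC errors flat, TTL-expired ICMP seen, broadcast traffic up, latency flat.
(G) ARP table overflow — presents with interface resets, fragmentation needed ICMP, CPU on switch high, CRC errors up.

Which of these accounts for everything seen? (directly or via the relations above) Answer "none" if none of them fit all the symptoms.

none

Testing each hypothesis:
(A) spanning-tree reconvergence — fails on packet loss, CPU on switch high (predicts CPU on switch normal, not CPU on switch high)
(B) NAT table exhaustion — broadcast traffic up miss; packet loss match; TTL-expired ICMP seen match; CPU on switch high match; CRC errors flat miss
(C) BGP route flap — fails on packet loss, CRC errors flat (predicts CRC errors up, not CRC errors flat)
(D) QoS misclassification — fails on broadcast traffic up, packet loss, TTL-expired ICMP seen, CRC errors flat (predicts CRC errors up, not CRC errors flat)
(E) MAC flapping — fails on CRC errors flat (predicts CRC errors up, not CRC errors flat)
(F) duplex mismatch — does not account for packet loss, CPU on switch high
(G) ARP table overflow — broadcast traffic up miss; packet loss miss; TTL-expired ICMP seen miss; CPU on switch high match; CRC errors flat miss
Every candidate fails on at least one observation.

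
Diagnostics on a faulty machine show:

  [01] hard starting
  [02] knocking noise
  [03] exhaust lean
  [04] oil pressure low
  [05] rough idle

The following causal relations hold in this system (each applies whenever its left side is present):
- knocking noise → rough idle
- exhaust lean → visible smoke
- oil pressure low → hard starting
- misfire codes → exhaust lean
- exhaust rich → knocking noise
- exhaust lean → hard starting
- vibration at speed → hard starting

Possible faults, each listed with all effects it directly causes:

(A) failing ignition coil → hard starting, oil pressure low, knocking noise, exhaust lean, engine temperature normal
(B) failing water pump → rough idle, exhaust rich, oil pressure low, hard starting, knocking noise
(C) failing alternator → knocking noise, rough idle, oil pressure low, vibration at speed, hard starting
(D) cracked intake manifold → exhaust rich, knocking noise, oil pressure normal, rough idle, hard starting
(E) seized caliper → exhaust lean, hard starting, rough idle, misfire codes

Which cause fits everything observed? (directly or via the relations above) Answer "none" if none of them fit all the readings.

Testing each hypothesis:
(A) failing ignition coil — hard starting ✓; knocking noise ✓; exhaust lean ✓; oil pressure low ✓; rough idle ✓ (via knocking noise → rough idle)
(B) failing water pump — fails on exhaust lean (predicts exhaust rich, not exhaust lean)
(C) failing alternator — hard starting ✓; knocking noise ✓; exhaust lean ✗; oil pressure low ✓; rough idle ✓
(D) cracked intake manifold — hard starting ✓; knocking noise ✓; exhaust lean ✗; oil pressure low ✗; rough idle ✓
(E) seized caliper — hard starting ✓; knocking noise ✗; exhaust lean ✓; oil pressure low ✗; rough idle ✓
(A) is the only candidate with no mismatches.

A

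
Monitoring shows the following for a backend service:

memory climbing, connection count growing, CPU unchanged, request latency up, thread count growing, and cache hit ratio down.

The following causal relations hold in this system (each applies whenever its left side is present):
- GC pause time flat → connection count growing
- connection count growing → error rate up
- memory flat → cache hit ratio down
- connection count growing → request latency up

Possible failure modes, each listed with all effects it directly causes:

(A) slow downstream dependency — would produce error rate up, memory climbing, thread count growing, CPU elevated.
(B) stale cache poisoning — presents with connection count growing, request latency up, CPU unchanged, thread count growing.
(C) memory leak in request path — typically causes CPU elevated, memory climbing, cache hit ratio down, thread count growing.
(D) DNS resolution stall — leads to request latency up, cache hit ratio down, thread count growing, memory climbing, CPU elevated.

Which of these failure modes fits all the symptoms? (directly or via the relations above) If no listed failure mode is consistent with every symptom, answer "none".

Testing each hypothesis:
(A) slow downstream dependency — memory climbing ✓; connection count growing ✗; CPU unchanged ✗; request latency up ✗; thread count growing ✓; cache hit ratio down ✗
(B) stale cache poisoning — memory climbing ✗; connection count growing ✓; CPU unchanged ✓; request latency up ✓; thread count growing ✓; cache hit ratio down ✗
(C) memory leak in request path — fails on connection count growing, CPU unchanged, request latency up (predicts CPU elevated, not CPU unchanged)
(D) DNS resolution stall — memory climbing ✓; connection count growing ✗; CPU unchanged ✗; request latency up ✓; thread count growing ✓; cache hit ratio down ✓
Every candidate fails on at least one observation.

none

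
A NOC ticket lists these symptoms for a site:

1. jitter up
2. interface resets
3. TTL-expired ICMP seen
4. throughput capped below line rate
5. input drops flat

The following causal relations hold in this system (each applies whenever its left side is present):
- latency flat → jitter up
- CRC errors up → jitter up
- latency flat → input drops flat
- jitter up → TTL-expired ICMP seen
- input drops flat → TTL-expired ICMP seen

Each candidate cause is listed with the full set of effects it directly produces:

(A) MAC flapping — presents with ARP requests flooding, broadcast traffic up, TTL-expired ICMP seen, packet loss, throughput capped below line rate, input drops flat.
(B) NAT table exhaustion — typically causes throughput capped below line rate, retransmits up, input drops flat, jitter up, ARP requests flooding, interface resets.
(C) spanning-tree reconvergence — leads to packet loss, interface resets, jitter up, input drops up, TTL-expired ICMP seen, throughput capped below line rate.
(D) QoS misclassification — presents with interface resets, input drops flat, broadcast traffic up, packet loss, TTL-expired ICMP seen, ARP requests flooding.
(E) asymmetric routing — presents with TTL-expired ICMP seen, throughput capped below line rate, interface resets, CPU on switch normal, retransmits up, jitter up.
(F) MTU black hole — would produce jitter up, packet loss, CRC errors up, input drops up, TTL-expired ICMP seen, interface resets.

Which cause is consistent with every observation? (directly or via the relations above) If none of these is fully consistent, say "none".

Checking each candidate against the observations:
(A) MAC flapping — does not account for jitter up, interface resets
(B) NAT table exhaustion — accounts for every observation (TTL-expired ICMP seen through input drops flat → TTL-expired ICMP seen)
(C) spanning-tree reconvergence — fails on input drops flat (predicts input drops up, not input drops flat)
(D) QoS misclassification — jitter up ✗; interface resets ✓; TTL-expired ICMP seen ✓; throughput capped below line rate ✗; input drops flat ✓
(E) asymmetric routing — does not account for input drops flat
(F) MTU black hole — jitter up ✓; interface resets ✓; TTL-expired ICMP seen ✓; throughput capped below line rate ✗; input drops flat ✗
(B) is the only candidate with no mismatches.

B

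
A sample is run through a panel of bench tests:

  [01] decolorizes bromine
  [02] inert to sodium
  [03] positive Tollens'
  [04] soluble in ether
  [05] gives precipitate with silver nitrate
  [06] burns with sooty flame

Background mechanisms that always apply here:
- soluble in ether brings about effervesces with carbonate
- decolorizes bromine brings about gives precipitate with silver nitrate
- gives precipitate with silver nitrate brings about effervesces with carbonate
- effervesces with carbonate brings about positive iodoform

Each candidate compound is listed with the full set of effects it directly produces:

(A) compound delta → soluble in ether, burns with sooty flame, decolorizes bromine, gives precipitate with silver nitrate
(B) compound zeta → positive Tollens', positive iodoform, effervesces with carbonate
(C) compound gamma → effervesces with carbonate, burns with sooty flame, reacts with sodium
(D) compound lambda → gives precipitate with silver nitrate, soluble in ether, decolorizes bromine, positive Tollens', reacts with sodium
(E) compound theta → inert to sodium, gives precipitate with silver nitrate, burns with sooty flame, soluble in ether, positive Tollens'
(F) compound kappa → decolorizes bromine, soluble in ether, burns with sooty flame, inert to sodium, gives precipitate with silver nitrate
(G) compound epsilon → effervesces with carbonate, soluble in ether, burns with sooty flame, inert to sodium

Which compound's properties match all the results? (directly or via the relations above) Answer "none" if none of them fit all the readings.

none

For each candidate, compare predicted effects to what was observed:
(A) compound delta — does not account for inert to sodium, positive Tollens'
(B) compound zeta — decolorizes bromine NO; inert to sodium NO; positive Tollens' yes; soluble in ether NO; gives precipitate with silver nitrate NO; burns with sooty flame NO
(C) compound gamma — decolorizes bromine NO; inert to sodium NO; positive Tollens' NO; soluble in ether NO; gives precipitate with silver nitrate NO; burns with sooty flame yes
(D) compound lambda — fails on inert to sodium, burns with sooty flame (predicts reacts with sodium, not inert to sodium)
(E) compound theta — does not account for decolorizes bromine
(F) compound kappa — decolorizes bromine yes; inert to sodium yes; positive Tollens' NO; soluble in ether yes; gives precipitate with silver nitrate yes; burns with sooty flame yes
(G) compound epsilon — does not account for decolorizes bromine, positive Tollens', gives precipitate with silver nitrate
None of the listed candidates fits everything.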